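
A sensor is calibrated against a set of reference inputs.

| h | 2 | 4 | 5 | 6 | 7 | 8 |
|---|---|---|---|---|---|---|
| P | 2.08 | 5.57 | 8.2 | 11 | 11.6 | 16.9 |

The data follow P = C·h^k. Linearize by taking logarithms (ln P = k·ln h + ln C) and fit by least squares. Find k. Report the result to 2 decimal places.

k = 1.47

Let Y = ln P. Fitting Y = k·ln h + ln C by least squares:
Σln h = 9.5060, Σ(ln h)² = 16.3136, Σln P = 12.2301, Σln h·ln P = 21.2200.
Equations: 16.3136·k + 9.5060·ln C = 21.2200;  9.5060·k + 6·ln C = 12.2301.
Δ = 16.3136·6 − (9.5060)² = 7.5177; k = (21.2200·6 − 9.5060·12.2301)/7.5177 = 1.47131, ln C = (16.3136·12.2301 − 9.5060·21.2200)/7.5177 = -0.29270.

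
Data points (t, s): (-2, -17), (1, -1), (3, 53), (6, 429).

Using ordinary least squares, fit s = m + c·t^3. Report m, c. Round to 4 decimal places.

m = -1.6516, c = 1.9941

From the data, Σ1 = 4, Σt^3 = 236, Σt^3·t^3 = 47450.
Moment sums: Σs = 464, Σt^3·s = 94230.
So AᵀA·[m, c]ᵀ = Aᵀs: [[4, 236]; [236, 47450]]·[m, c]ᵀ = [464, 94230]ᵀ.
Eliminating c: 47450·(row 1) − 236·(row 2) gives 134104·m = 47450·464 − 236·94230 = -221480, so m = -27685/16763.
Then c = (94230 − 236·(-27685/16763))/47450 = 33427/16763.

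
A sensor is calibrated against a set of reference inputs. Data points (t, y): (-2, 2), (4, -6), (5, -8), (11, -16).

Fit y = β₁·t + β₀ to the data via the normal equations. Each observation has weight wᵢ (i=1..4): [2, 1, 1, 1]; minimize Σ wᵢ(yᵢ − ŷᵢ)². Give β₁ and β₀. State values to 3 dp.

Compute the Gram sums: Σwᵢ·t·t = 170, Σwᵢ·t = 16, Σwᵢ·1 = 5.
And Σwᵢ·t·y = -248, Σwᵢ·y = -26.
Determinant 170·5 − 16² = 594.
β₁ = ((-248)·5 − 16·(-26))/594 = -412/297; β₀ = (170·(-26) − 16·(-248))/594 = -226/297.

β₁ = -1.387, β₀ = -0.761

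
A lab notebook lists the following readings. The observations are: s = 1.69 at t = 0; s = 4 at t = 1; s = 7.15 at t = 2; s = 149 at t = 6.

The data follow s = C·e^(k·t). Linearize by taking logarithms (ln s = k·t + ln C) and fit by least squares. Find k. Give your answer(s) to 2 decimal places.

k = 0.74

Let Y = ln s. Fitting Y = k·t + ln C by least squares:
Σt = 9.0000, Σ(t)² = 41.0000, Σln s = 8.8821, Σt·ln s = 35.3442.
Equations: 41.0000·k + 9.0000·ln C = 35.3442;  9.0000·k + 4·ln C = 8.8821.
Δ = 41.0000·4 − (9.0000)² = 83.0000; k = (35.3442·4 − 9.0000·8.8821)/83.0000 = 0.74022, ln C = (41.0000·8.8821 − 9.0000·35.3442)/83.0000 = 0.55503.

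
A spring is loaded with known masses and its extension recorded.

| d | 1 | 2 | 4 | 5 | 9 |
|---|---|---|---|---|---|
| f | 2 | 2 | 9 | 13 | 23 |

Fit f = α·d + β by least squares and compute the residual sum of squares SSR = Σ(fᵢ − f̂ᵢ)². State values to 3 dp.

SSR = 5.067

Entries of MᵀM: Σd·d = 127, Σd = 21, Σ1 = 5.
Right-hand side: Σd·f = 314, Σf = 49.
Eliminating β: 5·(row 1) − 21·(row 2) gives 194·α = 5·314 − 21·49 = 541, so α = 541/194.
Then β = (49 − 21·(541/194))/5 = -371/194.
Residuals: 109/97, -323/194, -47/194, 94/97, -18/97; SSR = 983/194.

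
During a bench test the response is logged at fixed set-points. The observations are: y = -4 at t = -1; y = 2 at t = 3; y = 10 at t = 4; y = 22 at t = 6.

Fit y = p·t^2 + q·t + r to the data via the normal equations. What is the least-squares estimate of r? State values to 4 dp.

r = -4.1756

XᵀX·[p, q, r]ᵀ = Xᵀy reads: 1634·p + 306·q + 62·r = 966;  306·p + 62·q + 12·r = 182;  62·p + 12·q + 4·r = 30.
Inverting the 3×3 Gram matrix, [p, q, r]ᵀ = [993/1549, 898/1549, -6468/1549]ᵀ.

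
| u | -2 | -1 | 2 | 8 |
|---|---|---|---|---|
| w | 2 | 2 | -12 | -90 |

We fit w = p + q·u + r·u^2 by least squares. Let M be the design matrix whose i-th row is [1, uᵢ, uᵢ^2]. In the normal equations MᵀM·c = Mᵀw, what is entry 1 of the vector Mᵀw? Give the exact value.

-98

Entry 1 ↔ basis 1, so (Mᵀw)_{1} = Σᵢ wᵢ = (1)·(2) + (1)·(2) + (1)·(-12) + (1)·(-90) = -98.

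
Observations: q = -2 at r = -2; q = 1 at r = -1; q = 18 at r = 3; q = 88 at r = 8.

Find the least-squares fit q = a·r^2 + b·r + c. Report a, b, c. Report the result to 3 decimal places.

a = 0.997, b = 2.872, c = 1.062

Sums needed: Σr^2·r^2 = 4194, Σr^2·r = 530, Σr^2 = 78, Σr·r = 78, Σr = 8, Σ1 = 4.
Right-hand side: Σr^2·q = 5787, Σr·q = 761, Σq = 105.
MᵀM·[a, b, c]ᵀ = Mᵀq becomes [[4194, 530, 78]; [530, 78, 8]; [78, 8, 4]]·[a, b, c]ᵀ = [5787, 761, 105]ᵀ.
Solving the 3×3 system (Gaussian elimination) gives a = 1031/1034, b = 135/47, c = 549/517.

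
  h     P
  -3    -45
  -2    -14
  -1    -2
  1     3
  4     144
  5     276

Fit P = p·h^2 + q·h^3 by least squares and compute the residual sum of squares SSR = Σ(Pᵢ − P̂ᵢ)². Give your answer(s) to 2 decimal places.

SSR = 4.55

Setting ∂/∂p … = 0 gives: 980·p + 3874·q = 8744;  3874·p + 20516·q = 45048.
Determinant 980·20516 − 3874² = 5097804.
p = (8744·20516 − 3874·45048)/5097804 = 1218988/1274451; q = (980·45048 − 3874·8744)/5097804 = 2568196/1274451.
Residuals: 340035/424817, -2172698/1274451, -399898/424817, 36169/1274451, -347408/1274451, 83092/424817; SSR = 5794366/1274451.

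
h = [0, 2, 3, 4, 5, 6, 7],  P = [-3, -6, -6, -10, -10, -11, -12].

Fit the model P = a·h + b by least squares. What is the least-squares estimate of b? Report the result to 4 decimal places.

Entries of XᵀX: Σh·h = 139, Σh = 27, Σ1 = 7.
Moment sums: Σh·P = -270, ΣP = -58.
det = 139·7 − 27² = 244.
a = ((-270)·7 − 27·(-58))/244 = -81/61; b = (139·(-58) − 27·(-270))/244 = -193/61.

b = -3.1639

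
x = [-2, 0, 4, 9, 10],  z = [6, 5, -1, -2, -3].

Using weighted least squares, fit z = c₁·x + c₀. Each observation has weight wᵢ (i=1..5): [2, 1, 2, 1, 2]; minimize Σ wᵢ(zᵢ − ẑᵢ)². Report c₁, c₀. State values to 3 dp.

AᵀWA·[c₁, c₀]ᵀ = AᵀWz reads: 321·c₁ + 33·c₀ = -110;  33·c₁ + 8·c₀ = 7.
Eliminating c₀: 8·(row 1) − 33·(row 2) gives 1479·c₁ = 8·(-110) − 33·7 = -1111, so c₁ = -1111/1479.
Then c₀ = (7 − 33·(-1111/1479))/8 = 1959/493.

c₁ = -0.751, c₀ = 3.974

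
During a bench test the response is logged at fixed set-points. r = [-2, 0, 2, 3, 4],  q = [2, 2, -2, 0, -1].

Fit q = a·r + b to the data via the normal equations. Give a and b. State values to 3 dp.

a = -0.578, b = 1.009

The normal equations are: 33·a + 7·b = -12;  7·a + 5·b = 1.
det = 33·5 − 7² = 116.
a = ((-12)·5 − 7·1)/116 = -67/116; b = (33·1 − 7·(-12))/116 = 117/116.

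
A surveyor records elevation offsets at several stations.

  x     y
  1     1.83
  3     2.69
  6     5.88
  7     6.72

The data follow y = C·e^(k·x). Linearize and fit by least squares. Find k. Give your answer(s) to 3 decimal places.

With ln yᵢ as the transformed response and xᵢ as the regressor:
Over the data: Σx = 17.0000, Σ(x)² = 95.0000, Σln y = 5.2705, Σx·ln y = 27.5379.
Normal system: [[95.0000, 17.0000]; [17.0000, 4]]·[k, ln C]ᵀ = [27.5379, 5.2705]ᵀ.
Slope k = (n·Σx·ln y − Σx·Σln y)/(n·Σ(x)² − (Σx)²) = (4·27.5379 − 17.0000·5.2705)/91.0000 = 0.22586; ln C = (Σln y − k·Σx)/n = 0.35773.

k = 0.226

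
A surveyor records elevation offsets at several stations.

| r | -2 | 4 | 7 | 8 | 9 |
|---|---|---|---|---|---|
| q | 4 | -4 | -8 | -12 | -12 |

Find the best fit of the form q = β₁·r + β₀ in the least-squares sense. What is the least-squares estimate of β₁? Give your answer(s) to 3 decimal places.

The normal system XᵀX·[β₁, β₀]ᵀ = Xᵀq is [[214, 26]; [26, 5]]·[β₁, β₀]ᵀ = [-284, -32]ᵀ.
Δ = 214·5 − 26² = 394.
β₁ = ((-284)·5 − 26·(-32))/394 = -294/197; β₀ = (214·(-32) − 26·(-284))/394 = 268/197.

β₁ = -1.492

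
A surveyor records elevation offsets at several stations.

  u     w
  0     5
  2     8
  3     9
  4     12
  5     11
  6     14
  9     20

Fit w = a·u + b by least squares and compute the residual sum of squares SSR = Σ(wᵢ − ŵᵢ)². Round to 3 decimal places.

SSR = 4.902

Setting ∂/∂a … = 0 gives: 171·a + 29·b = 410;  29·a + 7·b = 79.
Δ = 171·7 − 29² = 356.
a = (410·7 − 29·79)/356 = 579/356; b = (171·79 − 29·410)/356 = 1619/356.
Residuals: 161/356, 71/356, -38/89, 337/356, -299/178, -109/356, 145/178; SSR = 1745/356.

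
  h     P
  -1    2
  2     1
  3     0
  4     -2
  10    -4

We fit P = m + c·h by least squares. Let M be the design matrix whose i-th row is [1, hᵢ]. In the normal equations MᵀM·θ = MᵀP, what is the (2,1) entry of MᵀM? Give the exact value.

Row 2 ↔ basis h, column 1 ↔ basis 1, so (MᵀM)_{2,1} = Σᵢ h = (-1)·(1) + (2)·(1) + (3)·(1) + (4)·(1) + (10)·(1) = 18.

18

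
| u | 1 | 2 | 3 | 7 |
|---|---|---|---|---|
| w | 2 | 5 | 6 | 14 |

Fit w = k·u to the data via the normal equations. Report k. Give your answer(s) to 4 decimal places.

k = 2.0317

Sums needed: Σu·u = 63.
Right-hand side: Σu·w = 128.
So AᵀA·[k]ᵀ = Aᵀw: [[63]]·[k]ᵀ = [128]ᵀ.
k = 128/63 = 2.03175.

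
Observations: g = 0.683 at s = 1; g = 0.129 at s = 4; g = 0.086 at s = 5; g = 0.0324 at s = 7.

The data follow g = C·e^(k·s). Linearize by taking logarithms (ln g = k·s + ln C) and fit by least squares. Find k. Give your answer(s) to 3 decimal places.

k = -0.508

Let Y = ln g. Fitting Y = k·s + ln C by least squares:
Over the data: Σs = 17.0000, Σ(s)² = 91.0000, Σln g = -8.3122, Σs·ln g = -44.8472.
Normal system: [[91.0000, 17.0000]; [17.0000, 4]]·[k, ln C]ᵀ = [-44.8472, -8.3122]ᵀ.
Slope k = (n·Σs·ln g − Σs·Σln g)/(n·Σ(s)² − (Σs)²) = (4·-44.8472 − 17.0000·-8.3122)/75.0000 = -0.50775; ln C = (Σln g − k·Σs)/n = 0.07990.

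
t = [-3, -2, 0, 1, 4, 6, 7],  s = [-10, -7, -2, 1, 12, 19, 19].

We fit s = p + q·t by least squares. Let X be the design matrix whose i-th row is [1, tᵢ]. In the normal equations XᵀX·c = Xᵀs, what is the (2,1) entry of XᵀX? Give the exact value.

Row 2 ↔ basis t, column 1 ↔ basis 1, so (XᵀX)_{2,1} = Σᵢ t = (-3)·(1) + (-2)·(1) + (0)·(1) + (1)·(1) + (4)·(1) + (6)·(1) + (7)·(1) = 13.

13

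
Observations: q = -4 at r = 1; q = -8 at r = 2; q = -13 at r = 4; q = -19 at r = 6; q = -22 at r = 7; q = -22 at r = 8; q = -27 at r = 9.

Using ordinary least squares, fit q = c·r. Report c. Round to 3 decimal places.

c = -3.024

Entries of MᵀM: Σr·r = 251.
For Mᵀq: Σr·q = -759.
Hence c = -759 / 251 ≈ -3.0239.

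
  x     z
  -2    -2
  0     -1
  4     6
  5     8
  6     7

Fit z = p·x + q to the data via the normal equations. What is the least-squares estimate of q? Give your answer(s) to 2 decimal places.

With design matrix M, MᵀM = [[81, 13]; [13, 5]] and Mᵀz = [110, 18]ᵀ.
Δ = 81·5 − 13² = 236.
p = (110·5 − 13·18)/236 = 79/59; q = (81·18 − 13·110)/236 = 7/59.

q = 0.12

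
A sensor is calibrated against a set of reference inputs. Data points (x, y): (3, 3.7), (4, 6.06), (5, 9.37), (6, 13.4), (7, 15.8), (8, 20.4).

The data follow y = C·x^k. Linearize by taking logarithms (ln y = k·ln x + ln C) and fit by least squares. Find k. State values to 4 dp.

Let Y = ln y. Fitting Y = k·ln x + ln C by least squares:
XᵀX = [[17.0401, 9.9115]; [9.9115, 6]], rhs = [23.8276, 13.7184]ᵀ  (here Σln x = 9.9115, Σ(ln x)² = 17.0401, Σln y = 13.7184, Σln x·ln y = 23.8276).
Slope k = (n·Σln x·ln y − Σln x·Σln y)/(n·Σ(ln x)² − (Σln x)²) = (6·23.8276 − 9.9115·13.7184)/4.0036 = 1.74763; ln C = (Σln y − k·Σln x)/n = -0.60053.

k = 1.7476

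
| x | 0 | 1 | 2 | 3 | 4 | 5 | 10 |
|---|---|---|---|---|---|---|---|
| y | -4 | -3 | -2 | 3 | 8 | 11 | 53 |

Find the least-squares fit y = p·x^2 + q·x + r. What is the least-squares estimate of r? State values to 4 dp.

r = -4.2682

Sums needed: Σx^2·x^2 = 10979, Σx^2·x = 1225, Σx^2 = 155, Σx·x = 155, Σx = 25, Σ1 = 7.
For Mᵀy: Σx^2·y = 5719, Σx·y = 619, Σy = 66.
Normal equations: [[10979, 1225, 155]; [1225, 155, 25]; [155, 25, 7]]·[p, q, r]ᵀ = [5719, 619, 66]ᵀ.
Inverting the 3×3 Gram matrix, [p, q, r]ᵀ = [1963/3948, 79/105, -5617/1316]ᵀ.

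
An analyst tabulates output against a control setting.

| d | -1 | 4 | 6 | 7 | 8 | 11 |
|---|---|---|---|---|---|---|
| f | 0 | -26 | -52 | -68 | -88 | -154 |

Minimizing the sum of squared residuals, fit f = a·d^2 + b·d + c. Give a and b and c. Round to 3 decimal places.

a = -1.079, b = -2.088, c = -0.850

Compute the Gram sums: Σd^2·d^2 = 22691, Σd^2·d = 2465, Σd^2 = 287, Σd·d = 287, Σd = 35, Σ1 = 6.
And Σd^2·f = -29886, Σd·f = -3290, Σf = -388.
Normal equations: [[22691, 2465, 287]; [2465, 287, 35]; [287, 35, 6]]·[a, b, c]ᵀ = [-29886, -3290, -388]ᵀ.
Solving the 3×3 system (Gaussian elimination) gives a = -189455/175506, b = -366505/175506, c = -24863/29251.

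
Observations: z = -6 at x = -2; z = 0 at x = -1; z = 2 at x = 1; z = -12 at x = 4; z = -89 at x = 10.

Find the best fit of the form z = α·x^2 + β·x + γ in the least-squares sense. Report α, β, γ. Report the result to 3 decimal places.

From the data, Σx^2·x^2 = 10274, Σx^2·x = 1056, Σx^2 = 122, Σx·x = 122, Σx = 12, Σ1 = 5.
Right-hand side: Σx^2·z = -9114, Σx·z = -924, Σz = -105.
Inverting the 3×3 Gram matrix, [α, β, γ]ᵀ = [-1940/1937, 1920/1937, 2051/1937]ᵀ.

α = -1.002, β = 0.991, γ = 1.059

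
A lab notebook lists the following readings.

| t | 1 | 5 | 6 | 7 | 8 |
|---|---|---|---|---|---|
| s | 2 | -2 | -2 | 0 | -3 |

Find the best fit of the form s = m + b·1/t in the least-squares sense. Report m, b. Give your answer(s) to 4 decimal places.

MᵀM·[m, b]ᵀ = Mᵀs reads: 5·m + (1373/840)·b = -5;  (1373/840)·m + (778849/705600)·b = 107/120.
(Σ1 = 5, Σ1/t = 1373/840, Σ1/t·1/t = 778849/705600, Σs = -5, Σ1/t·s = 107/120.)
Determinant 5·(778849/705600) − (1373/840)² = 502279/176400.
m = ((-5)·(778849/705600) − (1373/840)·(107/120))/(502279/176400) = -2461311/1004558; b = (5·(107/120) − (1373/840)·(-5))/(502279/176400) = 2228100/502279.

m = -2.4501, b = 4.4360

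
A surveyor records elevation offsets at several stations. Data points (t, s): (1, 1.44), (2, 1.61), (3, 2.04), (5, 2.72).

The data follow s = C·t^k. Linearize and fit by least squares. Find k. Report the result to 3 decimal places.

k = 0.398

Taking logs, ln s = k·ln t + ln C, so regress ln s on ln t.
AᵀA = [[4.2777, 3.4012]; [3.4012, 4]], rhs = [2.7238, 2.5545]ᵀ  (here Σln t = 3.4012, Σ(ln t)² = 4.2777, Σln s = 2.5545, Σln t·ln s = 2.7238).
Δ = 4.2777·4 − (3.4012)² = 5.5426; k = (2.7238·4 − 3.4012·2.5545)/5.5426 = 0.39819, ln C = (4.2777·2.5545 − 3.4012·2.7238)/5.5426 = 0.30003.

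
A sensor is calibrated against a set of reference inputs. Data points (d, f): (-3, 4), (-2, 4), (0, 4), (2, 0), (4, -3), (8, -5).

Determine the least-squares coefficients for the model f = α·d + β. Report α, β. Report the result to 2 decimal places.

The normal equations are: 97·α + 9·β = -72;  9·α + 6·β = 4.
Δ = 97·6 − 9² = 501.
α = ((-72)·6 − 9·4)/501 = -156/167; β = (97·4 − 9·(-72))/501 = 1036/501.

α = -0.93, β = 2.07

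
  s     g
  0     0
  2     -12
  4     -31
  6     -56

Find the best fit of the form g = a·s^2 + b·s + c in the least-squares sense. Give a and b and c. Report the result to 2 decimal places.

Normal-equation sums: Σs^2·s^2 = 1568, Σs^2·s = 288, Σs^2 = 56, Σs·s = 56, Σs = 12, Σ1 = 4.
Moment sums: Σs^2·g = -2560, Σs·g = -484, Σg = -99.
Normal equations: [[1568, 288, 56]; [288, 56, 12]; [56, 12, 4]]·[a, b, c]ᵀ = [-2560, -484, -99]ᵀ.
Row-reducing yields a = -13/16, b = -179/40, c = 1/20.

a = -0.81, b = -4.48, c = 0.05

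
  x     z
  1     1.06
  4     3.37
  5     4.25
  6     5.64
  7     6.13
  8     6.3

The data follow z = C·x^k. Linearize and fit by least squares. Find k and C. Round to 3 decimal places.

Linearized form: ln z = k·ln x + ln C. From the 6 transformed points,
AᵀA = [[15.8331, 8.8128]; [8.8128, 6]], rhs = [14.4681, 8.1037]ᵀ  (here Σln x = 8.8128, Σ(ln x)² = 15.8331, Σln z = 8.1037, Σln x·ln z = 14.4681).
Δ = 15.8331·6 − (8.8128)² = 17.3327; k = (14.4681·6 − 8.8128·8.1037)/17.3327 = 0.88802, ln C = (15.8331·8.1037 − 8.8128·14.4681)/17.3327 = 0.04629, so C = exp(0.04629) = 1.04737.

k = 0.888, C = 1.047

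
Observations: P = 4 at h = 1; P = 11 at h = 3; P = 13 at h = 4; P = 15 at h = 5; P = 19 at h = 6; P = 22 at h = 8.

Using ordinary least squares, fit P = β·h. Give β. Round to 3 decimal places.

Normal-equation sums: Σh·h = 151.
Moment sums: Σh·P = 454.
So XᵀX·[β]ᵀ = XᵀP: [[151]]·[β]ᵀ = [454]ᵀ.
β = 454/151 = 3.00662.

β = 3.007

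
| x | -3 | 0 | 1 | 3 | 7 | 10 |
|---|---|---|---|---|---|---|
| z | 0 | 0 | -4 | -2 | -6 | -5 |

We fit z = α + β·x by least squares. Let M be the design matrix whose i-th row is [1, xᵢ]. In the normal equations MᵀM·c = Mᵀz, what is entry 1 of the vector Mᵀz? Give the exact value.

-17

Entry 1 ↔ basis 1, so (Mᵀz)_{1} = Σᵢ zᵢ = (1)·(0) + (1)·(0) + (1)·(-4) + (1)·(-2) + (1)·(-6) + (1)·(-5) = -17.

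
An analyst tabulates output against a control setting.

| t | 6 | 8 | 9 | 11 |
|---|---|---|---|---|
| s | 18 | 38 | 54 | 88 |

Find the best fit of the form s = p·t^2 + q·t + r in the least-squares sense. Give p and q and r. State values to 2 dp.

p = 1.17, q = -5.76, r = 10.35

The normal system AᵀA·[p, q, r]ᵀ = Aᵀs is [[26594, 2788, 302]; [2788, 302, 34]; [302, 34, 4]]·[p, q, r]ᵀ = [18102, 1866, 198]ᵀ.
Row-reducing yields p = 7/6, q = -449/78, r = 269/26.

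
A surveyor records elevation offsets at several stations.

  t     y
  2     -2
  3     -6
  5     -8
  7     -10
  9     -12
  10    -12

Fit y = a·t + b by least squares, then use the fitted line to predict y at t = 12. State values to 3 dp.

ŷ = -15.256

Forming MᵀM = [[268, 36]; [36, 6]] and Mᵀy = [-360, -50]ᵀ gives MᵀM·[a, b]ᵀ = Mᵀy.
Determinant 268·6 − 36² = 312.
a = ((-360)·6 − 36·(-50))/312 = -15/13; b = (268·(-50) − 36·(-360))/312 = -55/39.
At t = 12: ŷ = (-15/13)·(12) + (-55/39)·(1) = -595/39.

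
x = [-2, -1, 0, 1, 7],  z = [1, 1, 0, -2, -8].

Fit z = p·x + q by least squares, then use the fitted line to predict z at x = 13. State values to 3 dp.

ẑ = -14.320

Normal-equation sums: Σx·x = 55, Σx = 5, Σ1 = 5.
Moment sums: Σx·z = -61, Σz = -8.
Eliminating q: 5·(row 1) − 5·(row 2) gives 250·p = 5·(-61) − 5·(-8) = -265, so p = -53/50.
Then q = ((-8) − 5·(-53/50))/5 = -27/50.
At x = 13: ẑ = (-53/50)·(13) + (-27/50)·(1) = -358/25.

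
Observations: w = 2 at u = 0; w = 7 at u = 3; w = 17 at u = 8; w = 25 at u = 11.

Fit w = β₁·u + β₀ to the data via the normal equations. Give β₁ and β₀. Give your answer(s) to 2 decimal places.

β₁ = 2.08, β₀ = 1.34

Entries of XᵀX: Σu·u = 194, Σu = 22, Σ1 = 4.
Moment sums: Σu·w = 432, Σw = 51.
So XᵀX·[β₁, β₀]ᵀ = Xᵀw: [[194, 22]; [22, 4]]·[β₁, β₀]ᵀ = [432, 51]ᵀ.
Determinant 194·4 − 22² = 292.
β₁ = (432·4 − 22·51)/292 = 303/146; β₀ = (194·51 − 22·432)/292 = 195/146.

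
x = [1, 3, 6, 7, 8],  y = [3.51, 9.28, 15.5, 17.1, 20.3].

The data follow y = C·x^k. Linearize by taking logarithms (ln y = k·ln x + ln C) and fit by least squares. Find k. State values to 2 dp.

Let Y = ln y. Fitting Y = k·ln x + ln C by least squares:
AᵀA = [[12.5280, 6.9157]; [6.9157, 5]], rhs = [19.1435, 12.0740]ᵀ  (here Σln x = 6.9157, Σ(ln x)² = 12.5280, Σln y = 12.0740, Σln x·ln y = 19.1435).
Δ = 12.5280·5 − (6.9157)² = 14.8127; k = (19.1435·5 − 6.9157·12.0740)/14.8127 = 0.82475, ln C = (12.5280·12.0740 − 6.9157·19.1435)/14.8127 = 1.27405.

k = 0.82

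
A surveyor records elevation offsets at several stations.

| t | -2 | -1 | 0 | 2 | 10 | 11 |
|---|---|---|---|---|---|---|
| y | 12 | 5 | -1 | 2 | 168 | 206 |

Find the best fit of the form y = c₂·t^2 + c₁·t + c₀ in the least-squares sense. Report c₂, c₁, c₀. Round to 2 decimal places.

Forming MᵀM = [[24674, 2330, 230]; [2330, 230, 20]; [230, 20, 6]] and Mᵀy = [41787, 3921, 392]ᵀ gives MᵀM·[c₂, c₁, c₀]ᵀ = Mᵀy.
Inverting the 3×3 Gram matrix, [c₂, c₁, c₀]ᵀ = [2027/1043, -3867/1490, -536/1043]ᵀ.

c₂ = 1.94, c₁ = -2.60, c₀ = -0.51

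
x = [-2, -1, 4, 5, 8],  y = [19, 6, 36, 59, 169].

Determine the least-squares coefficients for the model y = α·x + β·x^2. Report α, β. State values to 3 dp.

α = -3.351, β = 3.057

Sums needed: Σx·x = 110, Σx·x^2 = 692, Σx^2·x^2 = 4994.
For Mᵀy: Σx·y = 1747, Σx^2·y = 12949.
Δ = 110·4994 − 692² = 70476.
α = (1747·4994 − 692·12949)/70476 = -39365/11746; β = (110·12949 − 692·1747)/70476 = 35911/11746.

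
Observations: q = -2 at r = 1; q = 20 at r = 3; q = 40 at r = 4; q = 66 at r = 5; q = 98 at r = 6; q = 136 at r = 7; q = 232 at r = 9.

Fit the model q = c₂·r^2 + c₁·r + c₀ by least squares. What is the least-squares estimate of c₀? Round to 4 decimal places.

The normal system XᵀX·[c₂, c₁, c₀]ᵀ = Xᵀq is [[11221, 1505, 217]; [1505, 217, 35]; [217, 35, 7]]·[c₂, c₁, c₀]ᵀ = [31452, 4176, 590]ᵀ.
Inverting the 3×3 Gram matrix, [c₂, c₁, c₀]ᵀ = [451/147, -73/49, -496/147]ᵀ.

c₀ = -3.3741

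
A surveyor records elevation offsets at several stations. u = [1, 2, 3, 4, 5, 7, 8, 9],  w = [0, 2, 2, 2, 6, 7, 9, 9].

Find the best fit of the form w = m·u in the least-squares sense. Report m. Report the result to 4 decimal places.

m = 1.0040

Compute the Gram sums: Σu·u = 249.
And Σu·w = 250.
Normal equations: [[249]]·[m]ᵀ = [250]ᵀ.
m = 250/249 = 1.00402.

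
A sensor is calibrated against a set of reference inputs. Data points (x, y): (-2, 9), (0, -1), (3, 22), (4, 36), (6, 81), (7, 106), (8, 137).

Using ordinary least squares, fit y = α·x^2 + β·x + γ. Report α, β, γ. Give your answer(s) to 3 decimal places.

With design matrix M, MᵀM = [[8146, 1154, 178]; [1154, 178, 26]; [178, 26, 7]] and Mᵀy = [17688, 2516, 390]ᵀ.
Row-reducing yields α = 889/432, β = 1411/2160, γ = 259/270.

α = 2.058, β = 0.653, γ = 0.959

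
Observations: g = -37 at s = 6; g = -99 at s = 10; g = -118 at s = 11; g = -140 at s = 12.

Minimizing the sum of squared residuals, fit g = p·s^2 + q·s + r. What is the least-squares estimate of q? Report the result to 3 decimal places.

q = -1.788

Forming AᵀA = [[46673, 4275, 401]; [4275, 401, 39]; [401, 39, 4]] and Aᵀg = [-45670, -4190, -394]ᵀ gives AᵀA·[p, q, r]ᵀ = Aᵀg.
Row-reducing yields p = -769/902, q = -1613/902, r = 1986/451.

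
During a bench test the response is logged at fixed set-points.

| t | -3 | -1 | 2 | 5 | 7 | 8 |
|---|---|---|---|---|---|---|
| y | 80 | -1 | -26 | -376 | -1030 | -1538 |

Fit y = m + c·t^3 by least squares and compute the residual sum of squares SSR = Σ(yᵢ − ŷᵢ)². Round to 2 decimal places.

Entries of AᵀA: Σ1 = 6, Σt^3 = 960, Σt^3·t^3 = 396212.
For Aᵀy: Σy = -2891, Σt^3·y = -1190113.
So AᵀA·[m, c]ᵀ = Aᵀy: [[6, 960]; [960, 396212]]·[m, c]ᵀ = [-2891, -1190113]ᵀ.
Eliminating c: 396212·(row 1) − 960·(row 2) gives 1455672·m = 396212·(-2891) − 960·(-1190113) = -2940412, so m = -735103/363918.
Then c = ((-1190113) − 960·(-735103/363918))/396212 = -727553/242612.
Residuals: 765293/727836, -1440289/727836, 3871/363918, 636245/727836, 451163/727836, -210077/363918; SSR = 4733279/727836.

SSR = 6.50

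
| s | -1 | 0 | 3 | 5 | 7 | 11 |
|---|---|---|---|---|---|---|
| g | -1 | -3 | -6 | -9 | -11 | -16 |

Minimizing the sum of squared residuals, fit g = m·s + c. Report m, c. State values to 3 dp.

The normal equations are: 205·m + 25·c = -315;  25·m + 6·c = -46.
(Σs·s = 205, Σs = 25, Σ1 = 6, Σs·g = -315, Σg = -46.)
Δ = 205·6 − 25² = 605.
m = ((-315)·6 − 25·(-46))/605 = -148/121; c = (205·(-46) − 25·(-315))/605 = -311/121.

m = -1.223, c = -2.570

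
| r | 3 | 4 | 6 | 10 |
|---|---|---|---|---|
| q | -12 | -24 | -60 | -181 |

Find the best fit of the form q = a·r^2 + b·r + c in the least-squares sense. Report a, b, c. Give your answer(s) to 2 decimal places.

a = -2.03, b = 2.32, c = -0.66

Normal-equation sums: Σr^2·r^2 = 11633, Σr^2·r = 1307, Σr^2 = 161, Σr·r = 161, Σr = 23, Σ1 = 4.
For Xᵀq: Σr^2·q = -20752, Σr·q = -2302, Σq = -277.
Inverting the 3×3 Gram matrix, [a, b, c]ᵀ = [-757/372, 4307/1860, -102/155]ᵀ.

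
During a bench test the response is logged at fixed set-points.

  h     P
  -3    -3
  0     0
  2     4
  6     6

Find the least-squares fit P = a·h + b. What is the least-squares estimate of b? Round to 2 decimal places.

b = 0.46

From the data, Σh·h = 49, Σh = 5, Σ1 = 4.
And Σh·P = 53, ΣP = 7.
So XᵀX·[a, b]ᵀ = XᵀP: [[49, 5]; [5, 4]]·[a, b]ᵀ = [53, 7]ᵀ.
Eliminating b: 4·(row 1) − 5·(row 2) gives 171·a = 4·53 − 5·7 = 177, so a = 59/57.
Then b = (7 − 5·(59/57))/4 = 26/57.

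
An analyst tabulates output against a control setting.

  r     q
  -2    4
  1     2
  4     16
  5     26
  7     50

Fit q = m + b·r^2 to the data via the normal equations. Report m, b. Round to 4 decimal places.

Forming XᵀX = [[5, 95]; [95, 3299]] and Xᵀq = [98, 3374]ᵀ gives XᵀX·[m, b]ᵀ = Xᵀq.
Eliminating b: 3299·(row 1) − 95·(row 2) gives 7470·m = 3299·98 − 95·3374 = 2772, so m = 154/415.
Then b = (3374 − 95·(154/415))/3299 = 84/83.

m = 0.3711, b = 1.0120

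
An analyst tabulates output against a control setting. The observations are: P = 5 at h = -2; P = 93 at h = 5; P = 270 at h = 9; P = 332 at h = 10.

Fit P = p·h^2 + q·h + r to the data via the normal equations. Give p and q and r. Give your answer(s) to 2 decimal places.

With design matrix A, AᵀA = [[17202, 1846, 210]; [1846, 210, 22]; [210, 22, 4]] and AᵀP = [57415, 6205, 700]ᵀ.
Inverting the 3×3 Gram matrix, [p, q, r]ᵀ = [26485/9034, 33415/9034, 6705/9034]ᵀ.

p = 2.93, q = 3.70, r = 0.74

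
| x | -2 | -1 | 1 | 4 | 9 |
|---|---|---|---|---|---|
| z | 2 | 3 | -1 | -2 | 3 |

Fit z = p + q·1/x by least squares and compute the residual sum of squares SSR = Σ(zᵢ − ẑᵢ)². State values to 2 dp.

AᵀA·[p, q]ᵀ = Aᵀz reads: 5·p + (-5/36)·q = 5;  (-5/36)·p + (3013/1296)·q = -31/6.
Eliminating q: (3013/1296)·(row 1) − (-5/36)·(row 2) gives (940/81)·p = (3013/1296)·5 − (-5/36)·(-31/6) = 14135/1296, so p = 2827/3008.
Then q = ((-31/6) − (-5/36)·(2827/3008))/(3013/1296) = -1629/752.
Residuals: -69/3008, -319/3008, 681/3008, -3607/1504, 6921/3008; SSR = 33415/3008.

SSR = 11.11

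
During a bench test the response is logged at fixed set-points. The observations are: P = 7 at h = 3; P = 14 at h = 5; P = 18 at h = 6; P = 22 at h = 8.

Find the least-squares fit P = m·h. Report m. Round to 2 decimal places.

m = 2.80

Setting ∂/∂m … = 0 gives: 134·m = 375.
m = 375/134 = 2.79851.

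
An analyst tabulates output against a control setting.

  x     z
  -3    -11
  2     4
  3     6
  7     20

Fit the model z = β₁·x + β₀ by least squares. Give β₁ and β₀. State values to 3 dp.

β₁ = 3.079, β₀ = -2.177

Sums needed: Σx·x = 71, Σx = 9, Σ1 = 4.
For Mᵀz: Σx·z = 199, Σz = 19.
MᵀM·[β₁, β₀]ᵀ = Mᵀz becomes [[71, 9]; [9, 4]]·[β₁, β₀]ᵀ = [199, 19]ᵀ.
det = 71·4 − 9² = 203.
β₁ = (199·4 − 9·19)/203 = 625/203; β₀ = (71·19 − 9·199)/203 = -442/203.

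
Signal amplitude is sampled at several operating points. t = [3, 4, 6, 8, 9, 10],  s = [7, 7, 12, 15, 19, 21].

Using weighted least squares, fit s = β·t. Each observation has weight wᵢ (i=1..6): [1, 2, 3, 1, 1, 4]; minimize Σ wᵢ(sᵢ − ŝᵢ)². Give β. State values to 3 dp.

β = 2.052

Sums needed: Σwᵢ·t·t = 694.
Right-hand side: Σwᵢ·t·s = 1424.
AᵀWA·[β]ᵀ = AᵀWs becomes [[694]]·[β]ᵀ = [1424]ᵀ.
Hence β = 1424 / 694 ≈ 2.05187.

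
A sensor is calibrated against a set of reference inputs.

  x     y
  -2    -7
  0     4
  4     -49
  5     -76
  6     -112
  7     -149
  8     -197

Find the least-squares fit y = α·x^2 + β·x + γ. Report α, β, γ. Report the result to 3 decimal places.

α = -3.004, β = -0.967, γ = 3.396

Entries of MᵀM: Σx^2·x^2 = 8690, Σx^2·x = 1252, Σx^2 = 194, Σx·x = 194, Σx = 28, Σ1 = 7.
Moment sums: Σx^2·y = -26653, Σx·y = -3853, Σy = -586.
Inverting the 3×3 Gram matrix, [α, β, γ]ᵀ = [-474373/157938, -152767/157938, 89385/26323]ᵀ.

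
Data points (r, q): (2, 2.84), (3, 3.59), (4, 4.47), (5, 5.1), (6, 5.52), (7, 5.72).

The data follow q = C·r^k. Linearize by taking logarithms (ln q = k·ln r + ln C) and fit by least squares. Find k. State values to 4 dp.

k = 0.5846

Let Y = ln q. Fitting Y = k·ln r + ln C by least squares:
XᵀX = [[13.1965, 8.5252]; [8.5252, 6]], rhs = [13.2803, 8.9009]ᵀ  (here Σln r = 8.5252, Σ(ln r)² = 13.1965, Σln q = 8.9009, Σln r·ln q = 13.2803).
Slope k = (n·Σln r·ln q − Σln r·Σln q)/(n·Σ(ln r)² − (Σln r)²) = (6·13.2803 − 8.5252·8.9009)/6.5005 = 0.58456; ln C = (Σln q − k·Σln r)/n = 0.65291.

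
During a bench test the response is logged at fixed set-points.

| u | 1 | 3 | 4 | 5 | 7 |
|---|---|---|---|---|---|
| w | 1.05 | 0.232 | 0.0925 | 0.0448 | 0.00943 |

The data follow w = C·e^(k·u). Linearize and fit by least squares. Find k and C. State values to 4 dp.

k = -0.7891, C = 2.3258

Linearized form: ln w = k·u + ln C. From the 5 transformed points,
Σu = 20.0000, Σ(u)² = 100.0000, Σln w = -11.5622, Σu·ln w = -62.0312.
Equations: 100.0000·k + 20.0000·ln C = -62.0312;  20.0000·k + 5·ln C = -11.5622.
Slope k = (n·Σu·ln w − Σu·Σln w)/(n·Σ(u)² − (Σu)²) = (5·-62.0312 − 20.0000·-11.5622)/100.0000 = -0.78912; ln C = (Σln w − k·Σu)/n = 0.84406, so C = exp(0.84406) = 2.32579.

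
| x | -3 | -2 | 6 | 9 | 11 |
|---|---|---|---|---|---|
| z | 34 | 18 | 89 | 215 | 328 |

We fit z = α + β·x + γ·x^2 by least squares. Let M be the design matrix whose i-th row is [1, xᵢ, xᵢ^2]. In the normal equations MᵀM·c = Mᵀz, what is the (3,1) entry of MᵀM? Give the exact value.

Row 3 ↔ basis x^2, column 1 ↔ basis 1, so (MᵀM)_{3,1} = Σᵢ x^2 = (9)·(1) + (4)·(1) + (36)·(1) + (81)·(1) + (121)·(1) = 251.

251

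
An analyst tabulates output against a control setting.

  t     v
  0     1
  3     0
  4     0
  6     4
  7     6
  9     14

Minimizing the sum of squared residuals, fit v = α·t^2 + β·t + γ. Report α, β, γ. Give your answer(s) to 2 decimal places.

α = 0.32, β = -1.50, γ = 1.12

Normal-equation sums: Σt^2·t^2 = 10595, Σt^2·t = 1379, Σt^2 = 191, Σt·t = 191, Σt = 29, Σ1 = 6.
Right-hand side: Σt^2·v = 1572, Σt·v = 192, Σv = 25.
So MᵀM·[α, β, γ]ᵀ = Mᵀv: [[10595, 1379, 191]; [1379, 191, 29]; [191, 29, 6]]·[α, β, γ]ᵀ = [1572, 192, 25]ᵀ.
Inverting the 3×3 Gram matrix, [α, β, γ]ᵀ = [1403/4344, -32497/21720, 4043/3620]ᵀ.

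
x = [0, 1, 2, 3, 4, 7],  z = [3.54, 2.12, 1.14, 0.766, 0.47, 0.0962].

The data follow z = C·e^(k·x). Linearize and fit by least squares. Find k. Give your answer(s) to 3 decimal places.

Linearized form: ln z = k·x + ln C. From the 6 transformed points,
Σx = 17.0000, Σ(x)² = 79.0000, Σln z = -1.2164, Σx·ln z = -19.1956.
Equations: 79.0000·k + 17.0000·ln C = -19.1956;  17.0000·k + 6·ln C = -1.2164.
Δ = 79.0000·6 − (17.0000)² = 185.0000; k = (-19.1956·6 − 17.0000·-1.2164)/185.0000 = -0.51079, ln C = (79.0000·-1.2164 − 17.0000·-19.1956)/185.0000 = 1.24451.

k = -0.511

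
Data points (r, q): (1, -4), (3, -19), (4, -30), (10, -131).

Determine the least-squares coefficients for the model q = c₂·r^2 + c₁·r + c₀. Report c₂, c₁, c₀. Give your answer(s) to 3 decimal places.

c₂ = -0.918, c₁ = -4.023, c₀ = 1.021

From the data, Σr^2·r^2 = 10338, Σr^2·r = 1092, Σr^2 = 126, Σr·r = 126, Σr = 18, Σ1 = 4.
Right-hand side: Σr^2·q = -13755, Σr·q = -1491, Σq = -184.
Row-reducing yields c₂ = -56/61, c₁ = -1227/305, c₀ = 623/610.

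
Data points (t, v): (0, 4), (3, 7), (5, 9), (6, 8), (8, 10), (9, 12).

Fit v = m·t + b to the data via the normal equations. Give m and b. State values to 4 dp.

m = 0.7964, b = 4.2188

MᵀM·[m, b]ᵀ = Mᵀv reads: 215·m + 31·b = 302;  31·m + 6·b = 50.
det = 215·6 − 31² = 329.
m = (302·6 − 31·50)/329 = 262/329; b = (215·50 − 31·302)/329 = 1388/329.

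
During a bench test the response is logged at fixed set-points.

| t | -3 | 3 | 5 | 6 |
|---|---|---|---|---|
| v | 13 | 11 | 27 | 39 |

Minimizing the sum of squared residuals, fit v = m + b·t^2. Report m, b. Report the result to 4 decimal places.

Normal-equation sums: Σ1 = 4, Σt^2 = 79, Σt^2·t^2 = 2083.
And Σv = 90, Σt^2·v = 2295.
Normal equations: [[4, 79]; [79, 2083]]·[m, b]ᵀ = [90, 2295]ᵀ.
Eliminating b: 2083·(row 1) − 79·(row 2) gives 2091·m = 2083·90 − 79·2295 = 6165, so m = 2055/697.
Then b = (2295 − 79·(2055/697))/2083 = 690/697.

m = 2.9484, b = 0.9900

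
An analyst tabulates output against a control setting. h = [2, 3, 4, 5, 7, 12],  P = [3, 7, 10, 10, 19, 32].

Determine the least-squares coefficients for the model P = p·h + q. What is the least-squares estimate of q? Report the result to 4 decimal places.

From the data, Σh·h = 247, Σh = 33, Σ1 = 6.
Right-hand side: Σh·P = 634, ΣP = 81.
XᵀX·[p, q]ᵀ = XᵀP becomes [[247, 33]; [33, 6]]·[p, q]ᵀ = [634, 81]ᵀ.
Eliminating q: 6·(row 1) − 33·(row 2) gives 393·p = 6·634 − 33·81 = 1131, so p = 377/131.
Then q = (81 − 33·(377/131))/6 = -305/131.

q = -2.3282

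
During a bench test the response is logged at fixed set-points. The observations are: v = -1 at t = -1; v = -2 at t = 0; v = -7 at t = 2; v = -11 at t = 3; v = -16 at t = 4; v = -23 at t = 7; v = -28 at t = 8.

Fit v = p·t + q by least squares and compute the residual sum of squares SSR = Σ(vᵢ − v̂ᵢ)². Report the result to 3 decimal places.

Sums needed: Σt·t = 143, Σt = 23, Σ1 = 7.
Moment sums: Σt·v = -495, Σv = -88.
XᵀX·[p, q]ᵀ = Xᵀv becomes [[143, 23]; [23, 7]]·[p, q]ᵀ = [-495, -88]ᵀ.
det = 143·7 − 23² = 472.
p = ((-495)·7 − 23·(-88))/472 = -1441/472; q = (143·(-88) − 23·(-495))/472 = -1199/472.
Residuals: -357/236, 255/472, 777/472, 165/236, -589/472, 215/236, -489/472; SSR = 4361/472.

SSR = 9.239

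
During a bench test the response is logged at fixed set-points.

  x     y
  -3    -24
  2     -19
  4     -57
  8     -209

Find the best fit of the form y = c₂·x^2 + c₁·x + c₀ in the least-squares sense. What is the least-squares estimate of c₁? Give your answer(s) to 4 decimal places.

Forming AᵀA = [[4449, 557, 93]; [557, 93, 11]; [93, 11, 4]] and Aᵀy = [-14580, -1866, -309]ᵀ gives AᵀA·[c₂, c₁, c₀]ᵀ = Aᵀy.
Row-reducing yields c₂ = -78969/26371, c₁ = -47970/26371, c₀ = -69213/26371.

c₁ = -1.8190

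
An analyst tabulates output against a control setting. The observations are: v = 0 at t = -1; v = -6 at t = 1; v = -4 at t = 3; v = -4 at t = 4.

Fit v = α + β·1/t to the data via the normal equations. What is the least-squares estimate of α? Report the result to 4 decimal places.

α = -3.0607

Forming MᵀM = [[4, 7/12]; [7/12, 313/144]] and Mᵀv = [-14, -25/3]ᵀ gives MᵀM·[α, β]ᵀ = Mᵀv.
det = 4·(313/144) − (7/12)² = 401/48.
α = ((-14)·(313/144) − (7/12)·(-25/3))/(401/48) = -3682/1203; β = (4·(-25/3) − (7/12)·(-14))/(401/48) = -1208/401.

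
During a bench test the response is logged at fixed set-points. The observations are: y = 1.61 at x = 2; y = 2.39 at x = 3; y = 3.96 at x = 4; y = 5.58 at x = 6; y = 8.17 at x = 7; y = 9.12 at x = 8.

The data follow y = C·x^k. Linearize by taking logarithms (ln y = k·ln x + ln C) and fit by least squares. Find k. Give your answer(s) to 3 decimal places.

k = 1.271

Taking logs, ln y = k·ln x + ln C, so regress ln y on ln x.
AᵀA = [[14.9303, 8.9952]; [8.9952, 6]], rhs = [14.9594, 8.7539]ᵀ  (here Σln x = 8.9952, Σ(ln x)² = 14.9303, Σln y = 8.7539, Σln x·ln y = 14.9594).
Slope k = (n·Σln x·ln y − Σln x·Σln y)/(n·Σ(ln x)² − (Σln x)²) = (6·14.9594 − 8.9952·8.7539)/8.6686 = 1.27055; ln C = (Σln y − k·Σln x)/n = -0.44582.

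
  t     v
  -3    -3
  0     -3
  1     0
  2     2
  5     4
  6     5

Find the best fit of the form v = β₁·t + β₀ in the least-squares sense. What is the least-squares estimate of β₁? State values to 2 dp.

With design matrix X, XᵀX = [[75, 11]; [11, 6]] and Xᵀv = [63, 5]ᵀ.
Δ = 75·6 − 11² = 329.
β₁ = (63·6 − 11·5)/329 = 323/329; β₀ = (75·5 − 11·63)/329 = -318/329.

β₁ = 0.98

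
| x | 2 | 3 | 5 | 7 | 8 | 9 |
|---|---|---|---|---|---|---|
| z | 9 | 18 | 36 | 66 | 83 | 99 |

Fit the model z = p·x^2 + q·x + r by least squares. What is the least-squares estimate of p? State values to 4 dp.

Normal-equation sums: Σx^2·x^2 = 13780, Σx^2·x = 1744, Σx^2 = 232, Σx·x = 232, Σx = 34, Σ1 = 6.
For Mᵀz: Σx^2·z = 17663, Σx·z = 2269, Σz = 311.
Normal equations: [[13780, 1744, 232]; [1744, 232, 34]; [232, 34, 6]]·[p, q, r]ᵀ = [17663, 2269, 311]ᵀ.
Inverting the 3×3 Gram matrix, [p, q, r]ᵀ = [6329/7260, 6109/1815, -1147/1210]ᵀ.

p = 0.8718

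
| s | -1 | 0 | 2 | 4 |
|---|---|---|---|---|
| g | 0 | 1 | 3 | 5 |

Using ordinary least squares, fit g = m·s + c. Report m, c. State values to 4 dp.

m = 1.0000, c = 1.0000

Normal-equation sums: Σs·s = 21, Σs = 5, Σ1 = 4.
Moment sums: Σs·g = 26, Σg = 9.
Normal equations: [[21, 5]; [5, 4]]·[m, c]ᵀ = [26, 9]ᵀ.
Δ = 21·4 − 5² = 59.
m = (26·4 − 5·9)/59 = 1; c = (21·9 − 5·26)/59 = 1.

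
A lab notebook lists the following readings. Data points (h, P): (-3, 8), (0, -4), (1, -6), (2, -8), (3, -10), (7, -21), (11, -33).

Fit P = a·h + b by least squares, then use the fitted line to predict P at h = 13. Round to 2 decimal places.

P̂ = -38.57

The normal equations are: 193·a + 21·b = -586;  21·a + 7·b = -74.
(Σh·h = 193, Σh = 21, Σ1 = 7, Σh·P = -586, ΣP = -74.)
det = 193·7 − 21² = 910.
a = ((-586)·7 − 21·(-74))/910 = -14/5; b = (193·(-74) − 21·(-586))/910 = -76/35.
At h = 13: P̂ = (-14/5)·(13) + (-76/35)·(1) = -270/7.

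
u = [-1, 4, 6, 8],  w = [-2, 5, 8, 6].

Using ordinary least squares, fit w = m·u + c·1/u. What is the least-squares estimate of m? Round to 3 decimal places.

m = 0.963

With design matrix M, MᵀM = [[117, 4]; [4, 637/576]] and Mᵀw = [118, 16/3]ᵀ.
Eliminating c: (637/576)·(row 1) − 4·(row 2) gives (7257/64)·m = (637/576)·118 − 4·(16/3) = 31439/288, so m = 62878/65313.
Then c = ((16/3) − 4·(62878/65313))/(637/576) = 9728/7257.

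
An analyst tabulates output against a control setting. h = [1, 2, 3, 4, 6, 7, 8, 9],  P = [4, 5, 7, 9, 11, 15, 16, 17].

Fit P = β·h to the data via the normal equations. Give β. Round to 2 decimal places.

β = 2.01

Normal-equation sums: Σh·h = 260.
And Σh·P = 523.
Normal equations: [[260]]·[β]ᵀ = [523]ᵀ.
Hence β = 523 / 260 ≈ 2.01154.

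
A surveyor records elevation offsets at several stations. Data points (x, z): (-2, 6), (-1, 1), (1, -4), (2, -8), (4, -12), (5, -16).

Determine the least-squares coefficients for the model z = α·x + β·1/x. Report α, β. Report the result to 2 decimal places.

α = -3.20, β = 0.39

Setting ∂/∂α … = 0 gives: 51·α + 6·β = -161;  6·α + (1041/400)·β = -91/5.
(Σx·x = 51, Σx·1/x = 6, Σ1/x·1/x = 1041/400, Σx·z = -161, Σ1/x·z = -91/5.)
Determinant 51·(1041/400) − 6² = 38691/400.
α = ((-161)·(1041/400) − 6·(-91/5))/(38691/400) = -13769/4299; β = (51·(-91/5) − 6·(-161))/(38691/400) = 560/1433.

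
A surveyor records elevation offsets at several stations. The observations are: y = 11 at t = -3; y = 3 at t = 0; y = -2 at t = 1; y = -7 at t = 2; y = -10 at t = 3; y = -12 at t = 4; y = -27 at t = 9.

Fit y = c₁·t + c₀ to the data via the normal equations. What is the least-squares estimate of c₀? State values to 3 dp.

From the data, Σt·t = 120, Σt = 16, Σ1 = 7.
And Σt·y = -370, Σy = -44.
Normal equations: [[120, 16]; [16, 7]]·[c₁, c₀]ᵀ = [-370, -44]ᵀ.
Determinant 120·7 − 16² = 584.
c₁ = ((-370)·7 − 16·(-44))/584 = -943/292; c₀ = (120·(-44) − 16·(-370))/584 = 80/73.

c₀ = 1.096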